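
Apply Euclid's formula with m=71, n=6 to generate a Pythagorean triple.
(5005, 852, 5077)

Euclid's formula: a = m² - n², b = 2mn, c = m² + n²
m = 71, n = 6
a = 71² - 6² = 5041 - 36 = 5005
b = 2 × 71 × 6 = 852
c = 71² + 6² = 5041 + 36 = 5077
Verification: 5005² + 852² = 25050025 + 725904 = 25775929 = 5077² ✓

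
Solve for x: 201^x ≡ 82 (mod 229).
100

Baby-step giant-step with step n = ⌈√229⌉ = 16.
Baby steps 201^j mod 229 (j:value) for j=0..15: 0:1, 1:201, 2:97, 3:32, 4:20, 5:127, 6:108, 7:182, 8:171, 9:21, 10:99, 11:205, 12:214, 13:191, 14:148, 15:207.
Giant-step multiplier: 201^(-16) ≡ 201^(228-16) = 201^212 ≡ 129 (mod 229).
Giant steps γ_i = 82·129^i mod 229: γ_0=82, γ_1=44, γ_2=180, γ_3=91, γ_4=60, γ_5=183, γ_6=20 (in table at j=4).
x = i·n + j = 6·16 + 4 = 100.
Check: 201^100 ≡ 82 (mod 229).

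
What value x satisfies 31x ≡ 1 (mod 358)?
231

gcd(31, 358) = 1, so the inverse exists.
Extended Euclidean algorithm on (358, 31):
358 = 11 × 31 + 17  ⟹  17 = (1)·358 + (-11)·31
31 = 1 × 17 + 14  ⟹  14 = (-1)·358 + (12)·31
17 = 1 × 14 + 3  ⟹  3 = (2)·358 + (-23)·31
14 = 4 × 3 + 2  ⟹  2 = (-9)·358 + (104)·31
3 = 1 × 2 + 1  ⟹  1 = (11)·358 + (-127)·31
So (-127)·31 ≡ 1 (mod 358), i.e. 31^(-1) ≡ -127 ≡ 231 (mod 358).
Check: 31 × 231 = 7161 ≡ 1 (mod 358)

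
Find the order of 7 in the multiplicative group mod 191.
10

191 is prime, so ord(7) divides φ(191) = 190.
Divisors of 190: 1, 2, 5, 10, 19, 38, 95, 190.
Repeated squaring: 7^1 ≡ 7, 7^2 ≡ 49, 7^4 ≡ 109, 7^8 ≡ 39, 7^16 ≡ 184, 7^32 ≡ 49, 7^64 ≡ 109, 7^128 ≡ 39 (mod 191).
Test 7^d mod 191 for each divisor d in increasing order:
7^1 ≡ 7
7^2 ≡ 49
7^5 = 7^4·7^1 ≡ 190
7^10 = 7^8·7^2 ≡ 1  ← first divisor giving 1
The order is 10.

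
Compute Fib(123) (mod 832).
258

Matrix identity: Q^n = [[F_(n+1), F_n], [F_n, F_(n-1)]] with Q = [[1,1],[1,0]].
n = 123 = 1111011₂. Square-and-multiply, entries mod 832:
Q^1 = [[1,1],[1,0]]
Q^3 = (Q^1)²·Q = [[3,2],[2,1]]
Q^7 = (Q^3)²·Q = [[21,13],[13,8]]
Q^15 = (Q^7)²·Q = [[155,610],[610,377]]
Q^30 = (Q^15)² = [[93,40],[40,53]]
Q^61 = (Q^30)²·Q = [[281,265],[265,16]]
Q^123 = (Q^61)²·Q = [[755,258],[258,497]]
F_123 mod 832 = Q^123[0][1] = 258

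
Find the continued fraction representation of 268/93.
[2; 1, 7, 2, 5]

Euclidean algorithm steps:
268 = 2 × 93 + 82
93 = 1 × 82 + 11
82 = 7 × 11 + 5
11 = 2 × 5 + 1
5 = 5 × 1 + 0
Continued fraction: [2; 1, 7, 2, 5]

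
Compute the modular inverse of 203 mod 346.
75

gcd(203, 346) = 1, so the inverse exists.
Extended Euclidean algorithm on (346, 203):
346 = 1 × 203 + 143  ⟹  143 = (1)·346 + (-1)·203
203 = 1 × 143 + 60  ⟹  60 = (-1)·346 + (2)·203
143 = 2 × 60 + 23  ⟹  23 = (3)·346 + (-5)·203
60 = 2 × 23 + 14  ⟹  14 = (-7)·346 + (12)·203
23 = 1 × 14 + 9  ⟹  9 = (10)·346 + (-17)·203
14 = 1 × 9 + 5  ⟹  5 = (-17)·346 + (29)·203
9 = 1 × 5 + 4  ⟹  4 = (27)·346 + (-46)·203
5 = 1 × 4 + 1  ⟹  1 = (-44)·346 + (75)·203
So (75)·203 ≡ 1 (mod 346), i.e. 203^(-1) ≡ 75 (mod 346).
Check: 203 × 75 = 15225 ≡ 1 (mod 346)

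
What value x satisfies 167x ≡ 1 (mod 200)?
103

gcd(167, 200) = 1, so the inverse exists.
Extended Euclidean algorithm on (200, 167):
200 = 1 × 167 + 33  ⟹  33 = (1)·200 + (-1)·167
167 = 5 × 33 + 2  ⟹  2 = (-5)·200 + (6)·167
33 = 16 × 2 + 1  ⟹  1 = (81)·200 + (-97)·167
So (-97)·167 ≡ 1 (mod 200), i.e. 167^(-1) ≡ -97 ≡ 103 (mod 200).
Check: 167 × 103 = 17201 ≡ 1 (mod 200)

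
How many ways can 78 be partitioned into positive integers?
12132164

p(n) counts ways to write n as a sum of positive integers (order ignored).
Euler's pentagonal recurrence: p(k) = p(k-1) + p(k-2) - p(k-5) - p(k-7) + p(k-12) + p(k-15) - ... (offsets j(3j∓1)/2, signs ++--, p(0)=1, p(<0)=0).
DP table for k = 0..77: p(0)=1, p(1)=1, p(2)=2, p(3)=3, p(4)=5, p(5)=7, p(6)=11, p(7)=15, p(8)=22, p(9)=30, p(10)=42, p(11)=56, p(12)=77, p(13)=101, p(14)=135, p(15)=176, p(16)=231, p(17)=297, p(18)=385, p(19)=490, p(20)=627, p(21)=792, p(22)=1002, p(23)=1255, p(24)=1575, p(25)=1958, p(26)=2436, p(27)=3010, p(28)=3718, p(29)=4565, p(30)=5604, p(31)=6842, p(32)=8349, p(33)=10143, p(34)=12310, p(35)=14883, p(36)=17977, p(37)=21637, p(38)=26015, p(39)=31185, p(40)=37338, p(41)=44583, p(42)=53174, p(43)=63261, p(44)=75175, p(45)=89134, p(46)=105558, p(47)=124754, p(48)=147273, p(49)=173525, p(50)=204226, p(51)=239943, p(52)=281589, p(53)=329931, p(54)=386155, p(55)=451276, p(56)=526823, p(57)=614154, p(58)=715220, p(59)=831820, p(60)=966467, p(61)=1121505, p(62)=1300156, p(63)=1505499, p(64)=1741630, p(65)=2012558, p(66)=2323520, p(67)=2679689, p(68)=3087735, p(69)=3554345, p(70)=4087968, p(71)=4697205, p(72)=5392783, p(73)=6185689, p(74)=7089500, p(75)=8118264, p(76)=9289091, p(77)=10619863.
Final step: p(78) = p(77) + p(76) - p(73) - p(71) + p(66) + p(63) - p(56) - p(52) + p(43) + p(38) - p(27) - p(21) + p(8) + p(1)
= 10619863 + 9289091 - 6185689 - 4697205 + 2323520 + 1505499 - 526823 - 281589 + 63261 + 26015 - 3010 - 792 + 22 + 1
= 12132164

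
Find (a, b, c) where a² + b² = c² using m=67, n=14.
(4293, 1876, 4685)

Euclid's formula: a = m² - n², b = 2mn, c = m² + n²
m = 67, n = 14
a = 67² - 14² = 4489 - 196 = 4293
b = 2 × 67 × 14 = 1876
c = 67² + 14² = 4489 + 196 = 4685
Verification: 4293² + 1876² = 18429849 + 3519376 = 21949225 = 4685² ✓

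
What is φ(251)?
250

251 = 251
φ(n) = n × ∏(1 - 1/p) for each prime p dividing n
φ(251) = 251 × (1 - 1/251) = 250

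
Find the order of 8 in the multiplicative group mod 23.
11

23 is prime, so ord(8) divides φ(23) = 22.
Divisors of 22: 1, 2, 11, 22.
Repeated squaring: 8^1 ≡ 8, 8^2 ≡ 18, 8^4 ≡ 2, 8^8 ≡ 4, 8^16 ≡ 16 (mod 23).
Test 8^d mod 23 for each divisor d in increasing order:
8^1 ≡ 8
8^2 ≡ 18
8^11 = 8^8·8^2·8^1 ≡ 1  ← first divisor giving 1
The order is 11.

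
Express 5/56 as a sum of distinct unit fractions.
1/12 + 1/168

Greedy algorithm:
5/56: ceiling(56/5) = 12, use 1/12
1/168: ceiling(168/1) = 168, use 1/168
Result: 5/56 = 1/12 + 1/168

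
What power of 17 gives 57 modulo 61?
16

Baby-step giant-step with step n = ⌈√61⌉ = 8.
Baby steps 17^j mod 61 (j:value) for j=0..7: 0:1, 1:17, 2:45, 3:33, 4:12, 5:21, 6:52, 7:30.
Giant-step multiplier: 17^(-8) ≡ 17^(60-8) = 17^52 ≡ 25 (mod 61).
Giant steps γ_i = 57·25^i mod 61: γ_0=57, γ_1=22, γ_2=1 (in table at j=0).
x = i·n + j = 2·8 + 0 = 16.
Check: 17^16 ≡ 57 (mod 61).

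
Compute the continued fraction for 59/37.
[1; 1, 1, 2, 7]

Euclidean algorithm steps:
59 = 1 × 37 + 22
37 = 1 × 22 + 15
22 = 1 × 15 + 7
15 = 2 × 7 + 1
7 = 7 × 1 + 0
Continued fraction: [1; 1, 1, 2, 7]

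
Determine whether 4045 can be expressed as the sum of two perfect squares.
18² + 61² (a=18, b=61)

Factorization: 4045 = 5 × 809
By Fermat: n is sum of two squares iff every prime p ≡ 3 (mod 4) appears to even power.
All primes ≡ 3 (mod 4) appear to even power.
Search a = 0, 1, 2, … for 4045 - a² a perfect square: first hit at a = 18: 4045 - 324 = 3721 = 61².
4045 = 18² + 61² = 324 + 3721 ✓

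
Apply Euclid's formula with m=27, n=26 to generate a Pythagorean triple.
(53, 1404, 1405)

Euclid's formula: a = m² - n², b = 2mn, c = m² + n²
m = 27, n = 26
a = 27² - 26² = 729 - 676 = 53
b = 2 × 27 × 26 = 1404
c = 27² + 26² = 729 + 676 = 1405
Verification: 53² + 1404² = 2809 + 1971216 = 1974025 = 1405² ✓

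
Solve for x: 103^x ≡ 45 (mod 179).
54

Baby-step giant-step with step n = ⌈√179⌉ = 14.
Baby steps 103^j mod 179 (j:value) for j=0..13: 0:1, 1:103, 2:48, 3:111, 4:156, 5:137, 6:149, 7:132, 8:171, 9:71, 10:153, 11:7, 12:5, 13:157.
Giant-step multiplier: 103^(-14) ≡ 103^(178-14) = 103^164 ≡ 135 (mod 179).
Giant steps γ_i = 45·135^i mod 179: γ_0=45, γ_1=168, γ_2=126, γ_3=5 (in table at j=12).
x = i·n + j = 3·14 + 12 = 54.
Check: 103^54 ≡ 45 (mod 179).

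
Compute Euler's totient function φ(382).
190

382 = 2 × 191
φ(n) = n × ∏(1 - 1/p) for each prime p dividing n
φ(382) = 382 × (1 - 1/2) × (1 - 1/191) = 190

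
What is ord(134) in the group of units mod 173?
172

173 is prime, so ord(134) divides φ(173) = 172.
Divisors of 172: 1, 2, 4, 43, 86, 172.
Repeated squaring: 134^1 ≡ 134, 134^2 ≡ 137, 134^4 ≡ 85, 134^8 ≡ 132, 134^16 ≡ 124, 134^32 ≡ 152, 134^64 ≡ 95, 134^128 ≡ 29 (mod 173).
Test 134^d mod 173 for each divisor d in increasing order:
134^1 ≡ 134
134^2 ≡ 137
134^4 ≡ 85
134^43 = 134^32·134^8·134^2·134^1 ≡ 93
134^86 = 134^64·134^16·134^4·134^2 ≡ 172
134^172 = 134^128·134^32·134^8·134^4 ≡ 1  ← first divisor giving 1
The order is 172.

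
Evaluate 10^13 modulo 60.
40

Repeated squaring. Binary of 13 = 1101.
10^1 ≡ 10 (mod 60); 10^2 ≡ 40 (mod 60); 10^4 ≡ 40 (mod 60); 10^8 ≡ 40 (mod 60)
10^13 = 10^1 × 10^4 × 10^8 ≡ 40 (mod 60)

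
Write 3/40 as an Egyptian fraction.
1/14 + 1/280

Greedy algorithm:
3/40: ceiling(40/3) = 14, use 1/14
1/280: ceiling(280/1) = 280, use 1/280
Result: 3/40 = 1/14 + 1/280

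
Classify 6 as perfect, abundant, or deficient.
perfect

Proper divisors of 6: sum = 1 + 2 + 3 = 6
Since 6 = 6, 6 is perfect.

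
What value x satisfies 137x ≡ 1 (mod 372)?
353

gcd(137, 372) = 1, so the inverse exists.
Extended Euclidean algorithm on (372, 137):
372 = 2 × 137 + 98  ⟹  98 = (1)·372 + (-2)·137
137 = 1 × 98 + 39  ⟹  39 = (-1)·372 + (3)·137
98 = 2 × 39 + 20  ⟹  20 = (3)·372 + (-8)·137
39 = 1 × 20 + 19  ⟹  19 = (-4)·372 + (11)·137
20 = 1 × 19 + 1  ⟹  1 = (7)·372 + (-19)·137
So (-19)·137 ≡ 1 (mod 372), i.e. 137^(-1) ≡ -19 ≡ 353 (mod 372).
Check: 137 × 353 = 48361 ≡ 1 (mod 372)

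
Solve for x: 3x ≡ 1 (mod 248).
83

gcd(3, 248) = 1, so the inverse exists.
Extended Euclidean algorithm on (248, 3):
248 = 82 × 3 + 2  ⟹  2 = (1)·248 + (-82)·3
3 = 1 × 2 + 1  ⟹  1 = (-1)·248 + (83)·3
So (83)·3 ≡ 1 (mod 248), i.e. 3^(-1) ≡ 83 (mod 248).
Check: 3 × 83 = 249 ≡ 1 (mod 248)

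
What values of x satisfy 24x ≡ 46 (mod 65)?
x ≡ 29 (mod 65)

gcd(24, 65) = 1, which divides 46, so solutions exist.
Find 24^(-1) mod 65 by the extended Euclidean algorithm:
65 = 2 × 24 + 17  ⟹  17 = (1)·65 + (-2)·24
24 = 1 × 17 + 7  ⟹  7 = (-1)·65 + (3)·24
17 = 2 × 7 + 3  ⟹  3 = (3)·65 + (-8)·24
7 = 2 × 3 + 1  ⟹  1 = (-7)·65 + (19)·24
So (19)·24 ≡ 1 (mod 65), i.e. 24^(-1) ≡ 19 (mod 65).
x ≡ 19 × 46 = 874 ≡ 29 (mod 65).
Check: 24 × 29 = 696 ≡ 46 (mod 65).
Unique solution: x ≡ 29 (mod 65)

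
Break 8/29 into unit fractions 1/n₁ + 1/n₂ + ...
1/4 + 1/39 + 1/4524

Greedy algorithm:
8/29: ceiling(29/8) = 4, use 1/4
3/116: ceiling(116/3) = 39, use 1/39
1/4524: ceiling(4524/1) = 4524, use 1/4524
Result: 8/29 = 1/4 + 1/39 + 1/4524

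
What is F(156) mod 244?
236

Matrix identity: Q^n = [[F_(n+1), F_n], [F_n, F_(n-1)]] with Q = [[1,1],[1,0]].
n = 156 = 10011100₂. Square-and-multiply, entries mod 244:
Q^1 = [[1,1],[1,0]]
Q^2 = (Q^1)² = [[2,1],[1,1]]
Q^4 = (Q^2)² = [[5,3],[3,2]]
Q^9 = (Q^4)²·Q = [[55,34],[34,21]]
Q^19 = (Q^9)²·Q = [[177,33],[33,144]]
Q^39 = (Q^19)²·Q = [[67,210],[210,101]]
Q^78 = (Q^39)² = [[33,144],[144,133]]
Q^156 = (Q^78)² = [[109,236],[236,117]]
F_156 mod 244 = Q^156[0][1] = 236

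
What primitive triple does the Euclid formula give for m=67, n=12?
(4345, 1608, 4633)

Euclid's formula: a = m² - n², b = 2mn, c = m² + n²
m = 67, n = 12
a = 67² - 12² = 4489 - 144 = 4345
b = 2 × 67 × 12 = 1608
c = 67² + 12² = 4489 + 144 = 4633
Verification: 4345² + 1608² = 18879025 + 2585664 = 21464689 = 4633² ✓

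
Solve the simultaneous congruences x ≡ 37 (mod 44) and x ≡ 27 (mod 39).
1665

Using Chinese Remainder Theorem:
M = 44 × 39 = 1716
M1 = 39, M2 = 44
y1 = 39^(-1) mod 44 = 35
y2 = 44^(-1) mod 39 = 8
x = (37×39×35 + 27×44×8) mod 1716 = 1665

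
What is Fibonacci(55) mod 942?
871

Matrix identity: Q^n = [[F_(n+1), F_n], [F_n, F_(n-1)]] with Q = [[1,1],[1,0]].
n = 55 = 110111₂. Square-and-multiply, entries mod 942:
Q^1 = [[1,1],[1,0]]
Q^3 = (Q^1)²·Q = [[3,2],[2,1]]
Q^6 = (Q^3)² = [[13,8],[8,5]]
Q^13 = (Q^6)²·Q = [[377,233],[233,144]]
Q^27 = (Q^13)²·Q = [[357,482],[482,817]]
Q^55 = (Q^27)²·Q = [[597,871],[871,668]]
F_55 mod 942 = Q^55[0][1] = 871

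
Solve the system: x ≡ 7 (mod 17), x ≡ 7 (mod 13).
7

Using Chinese Remainder Theorem:
M = 17 × 13 = 221
M1 = 13, M2 = 17
y1 = 13^(-1) mod 17 = 4
y2 = 17^(-1) mod 13 = 10
x = (7×13×4 + 7×17×10) mod 221 = 7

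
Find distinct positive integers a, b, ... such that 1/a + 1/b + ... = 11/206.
1/19 + 1/1305 + 1/5107770

Greedy algorithm:
11/206: ceiling(206/11) = 19, use 1/19
3/3914: ceiling(3914/3) = 1305, use 1/1305
1/5107770: ceiling(5107770/1) = 5107770, use 1/5107770
Result: 11/206 = 1/19 + 1/1305 + 1/5107770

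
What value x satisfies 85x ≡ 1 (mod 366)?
211

gcd(85, 366) = 1, so the inverse exists.
Extended Euclidean algorithm on (366, 85):
366 = 4 × 85 + 26  ⟹  26 = (1)·366 + (-4)·85
85 = 3 × 26 + 7  ⟹  7 = (-3)·366 + (13)·85
26 = 3 × 7 + 5  ⟹  5 = (10)·366 + (-43)·85
7 = 1 × 5 + 2  ⟹  2 = (-13)·366 + (56)·85
5 = 2 × 2 + 1  ⟹  1 = (36)·366 + (-155)·85
So (-155)·85 ≡ 1 (mod 366), i.e. 85^(-1) ≡ -155 ≡ 211 (mod 366).
Check: 85 × 211 = 17935 ≡ 1 (mod 366)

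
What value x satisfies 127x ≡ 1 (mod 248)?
207

gcd(127, 248) = 1, so the inverse exists.
Extended Euclidean algorithm on (248, 127):
248 = 1 × 127 + 121  ⟹  121 = (1)·248 + (-1)·127
127 = 1 × 121 + 6  ⟹  6 = (-1)·248 + (2)·127
121 = 20 × 6 + 1  ⟹  1 = (21)·248 + (-41)·127
So (-41)·127 ≡ 1 (mod 248), i.e. 127^(-1) ≡ -41 ≡ 207 (mod 248).
Check: 127 × 207 = 26289 ≡ 1 (mod 248)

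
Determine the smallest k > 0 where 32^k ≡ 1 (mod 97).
48

97 is prime, so ord(32) divides φ(97) = 96.
Divisors of 96: 1, 2, 3, 4, 6, 8, 12, 16, 24, 32, 48, 96.
Repeated squaring: 32^1 ≡ 32, 32^2 ≡ 54, 32^4 ≡ 6, 32^8 ≡ 36, 32^16 ≡ 35, 32^32 ≡ 61, 32^64 ≡ 35 (mod 97).
Test 32^d mod 97 for each divisor d in increasing order:
32^1 ≡ 32
32^2 ≡ 54
32^3 = 32^2·32^1 ≡ 79
32^4 ≡ 6
32^6 = 32^4·32^2 ≡ 33
32^8 ≡ 36
32^12 = 32^8·32^4 ≡ 22
32^16 ≡ 35
32^24 = 32^16·32^8 ≡ 96
32^32 ≡ 61
32^48 = 32^32·32^16 ≡ 1  ← first divisor giving 1
The order is 48.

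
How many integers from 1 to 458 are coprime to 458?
228

458 = 2 × 229
φ(n) = n × ∏(1 - 1/p) for each prime p dividing n
φ(458) = 458 × (1 - 1/2) × (1 - 1/229) = 228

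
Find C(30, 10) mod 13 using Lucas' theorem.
0

Using Lucas' theorem:
Write n=30 and k=10 in base 13:
n in base 13: [2, 4]
k in base 13: [0, 10]
C(30,10) mod 13 = ∏ C(n_i, k_i) mod 13
Digit binomials (mod 13): C(2,0) = 1; C(4,10) = 0 (k_i > n_i)
Product: 1 × 0 = 0 ≡ 0 (mod 13)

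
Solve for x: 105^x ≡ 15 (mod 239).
220

Baby-step giant-step with step n = ⌈√239⌉ = 16.
Baby steps 105^j mod 239 (j:value) for j=0..15: 0:1, 1:105, 2:31, 3:148, 4:5, 5:47, 6:155, 7:23, 8:25, 9:235, 10:58, 11:115, 12:125, 13:219, 14:51, 15:97.
Giant-step multiplier: 105^(-16) ≡ 105^(238-16) = 105^222 ≡ 226 (mod 239).
Giant steps γ_i = 15·226^i mod 239: γ_0=15, γ_1=44, γ_2=145, γ_3=27, γ_4=127, γ_5=22, γ_6=192, γ_7=133, γ_8=183, γ_9=11, γ_10=96, γ_11=186, γ_12=211, γ_13=125 (in table at j=12).
x = i·n + j = 13·16 + 12 = 220.
Check: 105^220 ≡ 15 (mod 239).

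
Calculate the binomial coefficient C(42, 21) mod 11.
0

Using Lucas' theorem:
Write n=42 and k=21 in base 11:
n in base 11: [3, 9]
k in base 11: [1, 10]
C(42,21) mod 11 = ∏ C(n_i, k_i) mod 11
Digit binomials (mod 11): C(3,1) = 3; C(9,10) = 0 (k_i > n_i)
Product: 3 × 0 = 0 ≡ 0 (mod 11)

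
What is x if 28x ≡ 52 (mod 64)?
x ≡ 11 (mod 16)

gcd(28, 64) = 4, which divides 52, so solutions exist.
Divide through by 4: 7x ≡ 13 (mod 16).
Find 7^(-1) mod 16 by the extended Euclidean algorithm:
16 = 2 × 7 + 2  ⟹  2 = (1)·16 + (-2)·7
7 = 3 × 2 + 1  ⟹  1 = (-3)·16 + (7)·7
So (7)·7 ≡ 1 (mod 16), i.e. 7^(-1) ≡ 7 (mod 16).
x ≡ 7 × 13 = 91 ≡ 11 (mod 16).
Check: 28 × 11 = 308 ≡ 52 (mod 64).
x ≡ 11 (mod 16), giving 4 solutions mod 64.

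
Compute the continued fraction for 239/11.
[21; 1, 2, 1, 2]

Euclidean algorithm steps:
239 = 21 × 11 + 8
11 = 1 × 8 + 3
8 = 2 × 3 + 2
3 = 1 × 2 + 1
2 = 2 × 1 + 0
Continued fraction: [21; 1, 2, 1, 2]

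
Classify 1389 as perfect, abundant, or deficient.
deficient

Proper divisors of 1389: sum = 1 + 3 + 463 = 467
Since 467 < 1389, 1389 is deficient.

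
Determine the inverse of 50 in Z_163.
75

gcd(50, 163) = 1, so the inverse exists.
Extended Euclidean algorithm on (163, 50):
163 = 3 × 50 + 13  ⟹  13 = (1)·163 + (-3)·50
50 = 3 × 13 + 11  ⟹  11 = (-3)·163 + (10)·50
13 = 1 × 11 + 2  ⟹  2 = (4)·163 + (-13)·50
11 = 5 × 2 + 1  ⟹  1 = (-23)·163 + (75)·50
So (75)·50 ≡ 1 (mod 163), i.e. 50^(-1) ≡ 75 (mod 163).
Check: 50 × 75 = 3750 ≡ 1 (mod 163)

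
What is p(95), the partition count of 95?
104651419

p(n) counts ways to write n as a sum of positive integers (order ignored).
Euler's pentagonal recurrence: p(k) = p(k-1) + p(k-2) - p(k-5) - p(k-7) + p(k-12) + p(k-15) - ... (offsets j(3j∓1)/2, signs ++--, p(0)=1, p(<0)=0).
DP table for k = 0..94: p(0)=1, p(1)=1, p(2)=2, p(3)=3, p(4)=5, p(5)=7, p(6)=11, p(7)=15, p(8)=22, p(9)=30, p(10)=42, p(11)=56, p(12)=77, p(13)=101, p(14)=135, p(15)=176, p(16)=231, p(17)=297, p(18)=385, p(19)=490, p(20)=627, p(21)=792, p(22)=1002, p(23)=1255, p(24)=1575, p(25)=1958, p(26)=2436, p(27)=3010, p(28)=3718, p(29)=4565, p(30)=5604, p(31)=6842, p(32)=8349, p(33)=10143, p(34)=12310, p(35)=14883, p(36)=17977, p(37)=21637, p(38)=26015, p(39)=31185, p(40)=37338, p(41)=44583, p(42)=53174, p(43)=63261, p(44)=75175, p(45)=89134, p(46)=105558, p(47)=124754, p(48)=147273, p(49)=173525, p(50)=204226, p(51)=239943, p(52)=281589, p(53)=329931, p(54)=386155, p(55)=451276, p(56)=526823, p(57)=614154, p(58)=715220, p(59)=831820, p(60)=966467, p(61)=1121505, p(62)=1300156, p(63)=1505499, p(64)=1741630, p(65)=2012558, p(66)=2323520, p(67)=2679689, p(68)=3087735, p(69)=3554345, p(70)=4087968, p(71)=4697205, p(72)=5392783, p(73)=6185689, p(74)=7089500, p(75)=8118264, p(76)=9289091, p(77)=10619863, p(78)=12132164, p(79)=13848650, p(80)=15796476, p(81)=18004327, p(82)=20506255, p(83)=23338469, p(84)=26543660, p(85)=30167357, p(86)=34262962, p(87)=38887673, p(88)=44108109, p(89)=49995925, p(90)=56634173, p(91)=64112359, p(92)=72533807, p(93)=82010177, p(94)=92669720.
Final step: p(95) = p(94) + p(93) - p(90) - p(88) + p(83) + p(80) - p(73) - p(69) + p(60) + p(55) - p(44) - p(38) + p(25) + p(18) - p(3)
= 92669720 + 82010177 - 56634173 - 44108109 + 23338469 + 15796476 - 6185689 - 3554345 + 966467 + 451276 - 75175 - 26015 + 1958 + 385 - 3
= 104651419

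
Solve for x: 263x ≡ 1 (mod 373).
295

gcd(263, 373) = 1, so the inverse exists.
Extended Euclidean algorithm on (373, 263):
373 = 1 × 263 + 110  ⟹  110 = (1)·373 + (-1)·263
263 = 2 × 110 + 43  ⟹  43 = (-2)·373 + (3)·263
110 = 2 × 43 + 24  ⟹  24 = (5)·373 + (-7)·263
43 = 1 × 24 + 19  ⟹  19 = (-7)·373 + (10)·263
24 = 1 × 19 + 5  ⟹  5 = (12)·373 + (-17)·263
19 = 3 × 5 + 4  ⟹  4 = (-43)·373 + (61)·263
5 = 1 × 4 + 1  ⟹  1 = (55)·373 + (-78)·263
So (-78)·263 ≡ 1 (mod 373), i.e. 263^(-1) ≡ -78 ≡ 295 (mod 373).
Check: 263 × 295 = 77585 ≡ 1 (mod 373)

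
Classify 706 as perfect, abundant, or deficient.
deficient

Proper divisors of 706: sum = 1 + 2 + 353 = 356
Since 356 < 706, 706 is deficient.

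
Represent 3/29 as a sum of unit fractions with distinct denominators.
1/10 + 1/290

Greedy algorithm:
3/29: ceiling(29/3) = 10, use 1/10
1/290: ceiling(290/1) = 290, use 1/290
Result: 3/29 = 1/10 + 1/290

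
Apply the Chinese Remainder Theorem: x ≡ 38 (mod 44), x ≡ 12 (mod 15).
522

Using Chinese Remainder Theorem:
M = 44 × 15 = 660
M1 = 15, M2 = 44
y1 = 15^(-1) mod 44 = 3
y2 = 44^(-1) mod 15 = 14
x = (38×15×3 + 12×44×14) mod 660 = 522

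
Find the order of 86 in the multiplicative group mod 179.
178

179 is prime, so ord(86) divides φ(179) = 178.
Divisors of 178: 1, 2, 89, 178.
Repeated squaring: 86^1 ≡ 86, 86^2 ≡ 57, 86^4 ≡ 27, 86^8 ≡ 13, 86^16 ≡ 169, 86^32 ≡ 100, 86^64 ≡ 155, 86^128 ≡ 39 (mod 179).
Test 86^d mod 179 for each divisor d in increasing order:
86^1 ≡ 86
86^2 ≡ 57
86^89 = 86^64·86^16·86^8·86^1 ≡ 178
86^178 = 86^128·86^32·86^16·86^2 ≡ 1  ← first divisor giving 1
The order is 178.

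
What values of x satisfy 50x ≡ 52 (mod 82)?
x ≡ 24 (mod 41)

gcd(50, 82) = 2, which divides 52, so solutions exist.
Divide through by 2: 25x ≡ 26 (mod 41).
Find 25^(-1) mod 41 by the extended Euclidean algorithm:
41 = 1 × 25 + 16  ⟹  16 = (1)·41 + (-1)·25
25 = 1 × 16 + 9  ⟹  9 = (-1)·41 + (2)·25
16 = 1 × 9 + 7  ⟹  7 = (2)·41 + (-3)·25
9 = 1 × 7 + 2  ⟹  2 = (-3)·41 + (5)·25
7 = 3 × 2 + 1  ⟹  1 = (11)·41 + (-18)·25
So (-18)·25 ≡ 1 (mod 41), i.e. 25^(-1) ≡ -18 ≡ 23 (mod 41).
x ≡ 23 × 26 = 598 ≡ 24 (mod 41).
Check: 50 × 24 = 1200 ≡ 52 (mod 82).
x ≡ 24 (mod 41), giving 2 solutions mod 82.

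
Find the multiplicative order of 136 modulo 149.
148

149 is prime, so ord(136) divides φ(149) = 148.
Divisors of 148: 1, 2, 4, 37, 74, 148.
Repeated squaring: 136^1 ≡ 136, 136^2 ≡ 20, 136^4 ≡ 102, 136^8 ≡ 123, 136^16 ≡ 80, 136^32 ≡ 142, 136^64 ≡ 49, 136^128 ≡ 17 (mod 149).
Test 136^d mod 149 for each divisor d in increasing order:
136^1 ≡ 136
136^2 ≡ 20
136^4 ≡ 102
136^37 = 136^32·136^4·136^1 ≡ 44
136^74 = 136^64·136^8·136^2 ≡ 148
136^148 = 136^128·136^16·136^4 ≡ 1  ← first divisor giving 1
The order is 148.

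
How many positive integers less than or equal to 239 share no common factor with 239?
238

239 = 239
φ(n) = n × ∏(1 - 1/p) for each prime p dividing n
φ(239) = 239 × (1 - 1/239) = 238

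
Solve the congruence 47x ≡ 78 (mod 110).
x ≡ 4 (mod 110)

gcd(47, 110) = 1, which divides 78, so solutions exist.
Find 47^(-1) mod 110 by the extended Euclidean algorithm:
110 = 2 × 47 + 16  ⟹  16 = (1)·110 + (-2)·47
47 = 2 × 16 + 15  ⟹  15 = (-2)·110 + (5)·47
16 = 1 × 15 + 1  ⟹  1 = (3)·110 + (-7)·47
So (-7)·47 ≡ 1 (mod 110), i.e. 47^(-1) ≡ -7 ≡ 103 (mod 110).
x ≡ 103 × 78 = 8034 ≡ 4 (mod 110).
Check: 47 × 4 = 188 ≡ 78 (mod 110).
Unique solution: x ≡ 4 (mod 110)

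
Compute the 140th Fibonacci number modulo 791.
760

Matrix identity: Q^n = [[F_(n+1), F_n], [F_n, F_(n-1)]] with Q = [[1,1],[1,0]].
n = 140 = 10001100₂. Square-and-multiply, entries mod 791:
Q^1 = [[1,1],[1,0]]
Q^2 = (Q^1)² = [[2,1],[1,1]]
Q^4 = (Q^2)² = [[5,3],[3,2]]
Q^8 = (Q^4)² = [[34,21],[21,13]]
Q^17 = (Q^8)²·Q = [[211,15],[15,196]]
Q^35 = (Q^17)²·Q = [[227,450],[450,568]]
Q^70 = (Q^35)² = [[118,218],[218,691]]
Q^140 = (Q^70)² = [[541,760],[760,572]]
F_140 mod 791 = Q^140[0][1] = 760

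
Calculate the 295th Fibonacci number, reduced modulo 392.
125

Matrix identity: Q^n = [[F_(n+1), F_n], [F_n, F_(n-1)]] with Q = [[1,1],[1,0]].
n = 295 = 100100111₂. Square-and-multiply, entries mod 392:
Q^1 = [[1,1],[1,0]]
Q^2 = (Q^1)² = [[2,1],[1,1]]
Q^4 = (Q^2)² = [[5,3],[3,2]]
Q^9 = (Q^4)²·Q = [[55,34],[34,21]]
Q^18 = (Q^9)² = [[261,232],[232,29]]
Q^36 = (Q^18)² = [[33,248],[248,177]]
Q^73 = (Q^36)²·Q = [[209,265],[265,336]]
Q^147 = (Q^73)²·Q = [[3,226],[226,169]]
Q^295 = (Q^147)²·Q = [[189,125],[125,64]]
F_295 mod 392 = Q^295[0][1] = 125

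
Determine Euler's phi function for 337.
336

337 = 337
φ(n) = n × ∏(1 - 1/p) for each prime p dividing n
φ(337) = 337 × (1 - 1/337) = 336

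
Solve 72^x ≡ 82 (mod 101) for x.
6

Baby-step giant-step with step n = ⌈√101⌉ = 11.
Baby steps 72^j mod 101 (j:value) for j=0..10: 0:1, 1:72, 2:33, 3:53, 4:79, 5:32, 6:82, 7:46, 8:80, 9:3, 10:14.
h = 82 is already in the table at j=6, so x = 6.
Check: 72^6 ≡ 82 (mod 101).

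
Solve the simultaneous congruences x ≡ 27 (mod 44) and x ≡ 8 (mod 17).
467

Using Chinese Remainder Theorem:
M = 44 × 17 = 748
M1 = 17, M2 = 44
y1 = 17^(-1) mod 44 = 13
y2 = 44^(-1) mod 17 = 12
x = (27×17×13 + 8×44×12) mod 748 = 467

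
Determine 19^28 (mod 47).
2

Repeated squaring. Binary of 28 = 11100.
19^1 ≡ 19 (mod 47); 19^2 ≡ 32 (mod 47); 19^4 ≡ 37 (mod 47); 19^8 ≡ 6 (mod 47); 19^16 ≡ 36 (mod 47)
19^28 = 19^4 × 19^8 × 19^16 ≡ 2 (mod 47)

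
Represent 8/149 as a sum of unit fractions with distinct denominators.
1/19 + 1/944 + 1/2672464

Greedy algorithm:
8/149: ceiling(149/8) = 19, use 1/19
3/2831: ceiling(2831/3) = 944, use 1/944
1/2672464: ceiling(2672464/1) = 2672464, use 1/2672464
Result: 8/149 = 1/19 + 1/944 + 1/2672464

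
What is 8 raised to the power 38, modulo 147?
22

Repeated squaring. Binary of 38 = 100110.
8^1 ≡ 8 (mod 147); 8^2 ≡ 64 (mod 147); 8^4 ≡ 127 (mod 147); 8^8 ≡ 106 (mod 147); 8^16 ≡ 64 (mod 147); 8^32 ≡ 127 (mod 147)
8^38 = 8^2 × 8^4 × 8^32 ≡ 22 (mod 147)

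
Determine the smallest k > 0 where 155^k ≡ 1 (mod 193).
192

193 is prime, so ord(155) divides φ(193) = 192.
Divisors of 192: 1, 2, 3, 4, 6, 8, 12, 16, 24, 32, 48, 64, 96, 192.
Repeated squaring: 155^1 ≡ 155, 155^2 ≡ 93, 155^4 ≡ 157, 155^8 ≡ 138, 155^16 ≡ 130, 155^32 ≡ 109, 155^64 ≡ 108, 155^128 ≡ 84 (mod 193).
Test 155^d mod 193 for each divisor d in increasing order:
155^1 ≡ 155
155^2 ≡ 93
155^3 = 155^2·155^1 ≡ 133
155^4 ≡ 157
155^6 = 155^4·155^2 ≡ 126
155^8 ≡ 138
155^12 = 155^8·155^4 ≡ 50
155^16 ≡ 130
155^24 = 155^16·155^8 ≡ 184
155^32 ≡ 109
155^48 = 155^32·155^16 ≡ 81
155^64 ≡ 108
155^96 = 155^64·155^32 ≡ 192
155^192 = 155^128·155^64 ≡ 1  ← first divisor giving 1
The order is 192.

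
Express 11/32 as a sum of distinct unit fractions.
1/3 + 1/96

Greedy algorithm:
11/32: ceiling(32/11) = 3, use 1/3
1/96: ceiling(96/1) = 96, use 1/96
Result: 11/32 = 1/3 + 1/96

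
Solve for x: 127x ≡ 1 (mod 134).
19

gcd(127, 134) = 1, so the inverse exists.
Extended Euclidean algorithm on (134, 127):
134 = 1 × 127 + 7  ⟹  7 = (1)·134 + (-1)·127
127 = 18 × 7 + 1  ⟹  1 = (-18)·134 + (19)·127
So (19)·127 ≡ 1 (mod 134), i.e. 127^(-1) ≡ 19 (mod 134).
Check: 127 × 19 = 2413 ≡ 1 (mod 134)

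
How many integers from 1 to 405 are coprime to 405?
216

405 = 3^4 × 5
φ(n) = n × ∏(1 - 1/p) for each prime p dividing n
φ(405) = 405 × (1 - 1/3) × (1 - 1/5) = 216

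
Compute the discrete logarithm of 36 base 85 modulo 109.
62

Baby-step giant-step with step n = ⌈√109⌉ = 11.
Baby steps 85^j mod 109 (j:value) for j=0..10: 0:1, 1:85, 2:31, 3:19, 4:89, 5:44, 6:34, 7:56, 8:73, 9:101, 10:83.
Giant-step multiplier: 85^(-11) ≡ 85^(108-11) = 85^97 ≡ 69 (mod 109).
Giant steps γ_i = 36·69^i mod 109: γ_0=36, γ_1=86, γ_2=48, γ_3=42, γ_4=64, γ_5=56 (in table at j=7).
x = i·n + j = 5·11 + 7 = 62.
Check: 85^62 ≡ 36 (mod 109).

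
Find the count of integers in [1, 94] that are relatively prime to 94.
46

94 = 2 × 47
φ(n) = n × ∏(1 - 1/p) for each prime p dividing n
φ(94) = 94 × (1 - 1/2) × (1 - 1/47) = 46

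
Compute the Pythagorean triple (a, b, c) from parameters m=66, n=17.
(4067, 2244, 4645)

Euclid's formula: a = m² - n², b = 2mn, c = m² + n²
m = 66, n = 17
a = 66² - 17² = 4356 - 289 = 4067
b = 2 × 66 × 17 = 2244
c = 66² + 17² = 4356 + 289 = 4645
Verification: 4067² + 2244² = 16540489 + 5035536 = 21576025 = 4645² ✓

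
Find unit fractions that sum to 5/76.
1/16 + 1/304

Greedy algorithm:
5/76: ceiling(76/5) = 16, use 1/16
1/304: ceiling(304/1) = 304, use 1/304
Result: 5/76 = 1/16 + 1/304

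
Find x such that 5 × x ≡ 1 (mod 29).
6

gcd(5, 29) = 1, so the inverse exists.
Extended Euclidean algorithm on (29, 5):
29 = 5 × 5 + 4  ⟹  4 = (1)·29 + (-5)·5
5 = 1 × 4 + 1  ⟹  1 = (-1)·29 + (6)·5
So (6)·5 ≡ 1 (mod 29), i.e. 5^(-1) ≡ 6 (mod 29).
Check: 5 × 6 = 30 ≡ 1 (mod 29)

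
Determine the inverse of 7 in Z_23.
10

gcd(7, 23) = 1, so the inverse exists.
Extended Euclidean algorithm on (23, 7):
23 = 3 × 7 + 2  ⟹  2 = (1)·23 + (-3)·7
7 = 3 × 2 + 1  ⟹  1 = (-3)·23 + (10)·7
So (10)·7 ≡ 1 (mod 23), i.e. 7^(-1) ≡ 10 (mod 23).
Check: 7 × 10 = 70 ≡ 1 (mod 23)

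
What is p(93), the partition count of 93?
82010177

p(n) counts ways to write n as a sum of positive integers (order ignored).
Euler's pentagonal recurrence: p(k) = p(k-1) + p(k-2) - p(k-5) - p(k-7) + p(k-12) + p(k-15) - ... (offsets j(3j∓1)/2, signs ++--, p(0)=1, p(<0)=0).
DP table for k = 0..92: p(0)=1, p(1)=1, p(2)=2, p(3)=3, p(4)=5, p(5)=7, p(6)=11, p(7)=15, p(8)=22, p(9)=30, p(10)=42, p(11)=56, p(12)=77, p(13)=101, p(14)=135, p(15)=176, p(16)=231, p(17)=297, p(18)=385, p(19)=490, p(20)=627, p(21)=792, p(22)=1002, p(23)=1255, p(24)=1575, p(25)=1958, p(26)=2436, p(27)=3010, p(28)=3718, p(29)=4565, p(30)=5604, p(31)=6842, p(32)=8349, p(33)=10143, p(34)=12310, p(35)=14883, p(36)=17977, p(37)=21637, p(38)=26015, p(39)=31185, p(40)=37338, p(41)=44583, p(42)=53174, p(43)=63261, p(44)=75175, p(45)=89134, p(46)=105558, p(47)=124754, p(48)=147273, p(49)=173525, p(50)=204226, p(51)=239943, p(52)=281589, p(53)=329931, p(54)=386155, p(55)=451276, p(56)=526823, p(57)=614154, p(58)=715220, p(59)=831820, p(60)=966467, p(61)=1121505, p(62)=1300156, p(63)=1505499, p(64)=1741630, p(65)=2012558, p(66)=2323520, p(67)=2679689, p(68)=3087735, p(69)=3554345, p(70)=4087968, p(71)=4697205, p(72)=5392783, p(73)=6185689, p(74)=7089500, p(75)=8118264, p(76)=9289091, p(77)=10619863, p(78)=12132164, p(79)=13848650, p(80)=15796476, p(81)=18004327, p(82)=20506255, p(83)=23338469, p(84)=26543660, p(85)=30167357, p(86)=34262962, p(87)=38887673, p(88)=44108109, p(89)=49995925, p(90)=56634173, p(91)=64112359, p(92)=72533807.
Final step: p(93) = p(92) + p(91) - p(88) - p(86) + p(81) + p(78) - p(71) - p(67) + p(58) + p(53) - p(42) - p(36) + p(23) + p(16) - p(1)
= 72533807 + 64112359 - 44108109 - 34262962 + 18004327 + 12132164 - 4697205 - 2679689 + 715220 + 329931 - 53174 - 17977 + 1255 + 231 - 1
= 82010177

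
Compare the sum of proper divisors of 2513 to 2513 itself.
deficient

Proper divisors of 2513: sum = 1 + 7 + 359 = 367
Since 367 < 2513, 2513 is deficient.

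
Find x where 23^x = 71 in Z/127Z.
22

Baby-step giant-step with step n = ⌈√127⌉ = 12.
Baby steps 23^j mod 127 (j:value) for j=0..11: 0:1, 1:23, 2:21, 3:102, 4:60, 5:110, 6:117, 7:24, 8:44, 9:123, 10:35, 11:43.
Giant-step multiplier: 23^(-12) ≡ 23^(126-12) = 23^114 ≡ 47 (mod 127).
Giant steps γ_i = 71·47^i mod 127: γ_0=71, γ_1=35 (in table at j=10).
x = i·n + j = 1·12 + 10 = 22.
Check: 23^22 ≡ 71 (mod 127).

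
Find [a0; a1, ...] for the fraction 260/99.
[2; 1, 1, 1, 2, 12]

Euclidean algorithm steps:
260 = 2 × 99 + 62
99 = 1 × 62 + 37
62 = 1 × 37 + 25
37 = 1 × 25 + 12
25 = 2 × 12 + 1
12 = 12 × 1 + 0
Continued fraction: [2; 1, 1, 1, 2, 12]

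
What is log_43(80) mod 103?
99

Baby-step giant-step with step n = ⌈√103⌉ = 11.
Baby steps 43^j mod 103 (j:value) for j=0..10: 0:1, 1:43, 2:98, 3:94, 4:25, 5:45, 6:81, 7:84, 8:7, 9:95, 10:68.
Giant-step multiplier: 43^(-11) ≡ 43^(102-11) = 43^91 ≡ 85 (mod 103).
Giant steps γ_i = 80·85^i mod 103: γ_0=80, γ_1=2, γ_2=67, γ_3=30, γ_4=78, γ_5=38, γ_6=37, γ_7=55, γ_8=40, γ_9=1 (in table at j=0).
x = i·n + j = 9·11 + 0 = 99.
Check: 43^99 ≡ 80 (mod 103).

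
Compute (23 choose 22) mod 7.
2

Using Lucas' theorem:
Write n=23 and k=22 in base 7:
n in base 7: [3, 2]
k in base 7: [3, 1]
C(23,22) mod 7 = ∏ C(n_i, k_i) mod 7
Digit binomials (mod 7): C(3,3) = 1; C(2,1) = 2
Product: 1 × 2 = 2 ≡ 2 (mod 7)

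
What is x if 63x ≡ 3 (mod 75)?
x ≡ 6 (mod 25)

gcd(63, 75) = 3, which divides 3, so solutions exist.
Divide through by 3: 21x ≡ 1 (mod 25).
Find 21^(-1) mod 25 by the extended Euclidean algorithm:
25 = 1 × 21 + 4  ⟹  4 = (1)·25 + (-1)·21
21 = 5 × 4 + 1  ⟹  1 = (-5)·25 + (6)·21
So (6)·21 ≡ 1 (mod 25), i.e. 21^(-1) ≡ 6 (mod 25).
x ≡ 6 × 1 = 6 ≡ 6 (mod 25).
Check: 63 × 6 = 378 ≡ 3 (mod 75).
x ≡ 6 (mod 25), giving 3 solutions mod 75.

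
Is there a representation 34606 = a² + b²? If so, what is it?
Not possible

Factorization: 34606 = 2 × 11^3 × 13
By Fermat: n is sum of two squares iff every prime p ≡ 3 (mod 4) appears to even power.
Prime(s) ≡ 3 (mod 4) with odd exponent: [(11, 3)]
Therefore 34606 cannot be expressed as a² + b².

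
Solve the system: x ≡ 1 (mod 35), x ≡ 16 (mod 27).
421

Using Chinese Remainder Theorem:
M = 35 × 27 = 945
M1 = 27, M2 = 35
y1 = 27^(-1) mod 35 = 13
y2 = 35^(-1) mod 27 = 17
x = (1×27×13 + 16×35×17) mod 945 = 421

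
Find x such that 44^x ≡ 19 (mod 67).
64

Baby-step giant-step with step n = ⌈√67⌉ = 9.
Baby steps 44^j mod 67 (j:value) for j=0..8: 0:1, 1:44, 2:60, 3:27, 4:49, 5:12, 6:59, 7:50, 8:56.
Giant-step multiplier: 44^(-9) ≡ 44^(66-9) = 44^57 ≡ 58 (mod 67).
Giant steps γ_i = 19·58^i mod 67: γ_0=19, γ_1=30, γ_2=65, γ_3=18, γ_4=39, γ_5=51, γ_6=10, γ_7=44 (in table at j=1).
x = i·n + j = 7·9 + 1 = 64.
Check: 44^64 ≡ 19 (mod 67).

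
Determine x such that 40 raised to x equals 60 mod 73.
47

Baby-step giant-step with step n = ⌈√73⌉ = 9.
Baby steps 40^j mod 73 (j:value) for j=0..8: 0:1, 1:40, 2:67, 3:52, 4:36, 5:53, 6:3, 7:47, 8:55.
Giant-step multiplier: 40^(-9) ≡ 40^(72-9) = 40^63 ≡ 22 (mod 73).
Giant steps γ_i = 60·22^i mod 73: γ_0=60, γ_1=6, γ_2=59, γ_3=57, γ_4=13, γ_5=67 (in table at j=2).
x = i·n + j = 5·9 + 2 = 47.
Check: 40^47 ≡ 60 (mod 73).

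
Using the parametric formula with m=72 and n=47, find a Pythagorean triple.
(2975, 6768, 7393)

Euclid's formula: a = m² - n², b = 2mn, c = m² + n²
m = 72, n = 47
a = 72² - 47² = 5184 - 2209 = 2975
b = 2 × 72 × 47 = 6768
c = 72² + 47² = 5184 + 2209 = 7393
Verification: 2975² + 6768² = 8850625 + 45805824 = 54656449 = 7393² ✓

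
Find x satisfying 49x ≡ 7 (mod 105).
x ≡ 13 (mod 15)

gcd(49, 105) = 7, which divides 7, so solutions exist.
Divide through by 7: 7x ≡ 1 (mod 15).
Find 7^(-1) mod 15 by the extended Euclidean algorithm:
15 = 2 × 7 + 1  ⟹  1 = (1)·15 + (-2)·7
So (-2)·7 ≡ 1 (mod 15), i.e. 7^(-1) ≡ -2 ≡ 13 (mod 15).
x ≡ 13 × 1 = 13 ≡ 13 (mod 15).
Check: 49 × 13 = 637 ≡ 7 (mod 105).
x ≡ 13 (mod 15), giving 7 solutions mod 105.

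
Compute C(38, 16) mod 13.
11

Using Lucas' theorem:
Write n=38 and k=16 in base 13:
n in base 13: [2, 12]
k in base 13: [1, 3]
C(38,16) mod 13 = ∏ C(n_i, k_i) mod 13
Digit binomials (mod 13): C(2,1) = 2; C(12,3) = 220 ≡ 12
Product: 2 × 12 = 24 ≡ 11 (mod 13)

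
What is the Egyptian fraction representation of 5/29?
1/6 + 1/174

Greedy algorithm:
5/29: ceiling(29/5) = 6, use 1/6
1/174: ceiling(174/1) = 174, use 1/174
Result: 5/29 = 1/6 + 1/174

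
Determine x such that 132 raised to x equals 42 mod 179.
166

Baby-step giant-step with step n = ⌈√179⌉ = 14.
Baby steps 132^j mod 179 (j:value) for j=0..13: 0:1, 1:132, 2:61, 3:176, 4:141, 5:175, 6:9, 7:114, 8:12, 9:152, 10:16, 11:143, 12:81, 13:131.
Giant-step multiplier: 132^(-14) ≡ 132^(178-14) = 132^164 ≡ 121 (mod 179).
Giant steps γ_i = 42·121^i mod 179: γ_0=42, γ_1=70, γ_2=57, γ_3=95, γ_4=39, γ_5=65, γ_6=168, γ_7=101, γ_8=49, γ_9=22, γ_10=156, γ_11=81 (in table at j=12).
x = i·n + j = 11·14 + 12 = 166.
Check: 132^166 ≡ 42 (mod 179).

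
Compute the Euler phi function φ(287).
240

287 = 7 × 41
φ(n) = n × ∏(1 - 1/p) for each prime p dividing n
φ(287) = 287 × (1 - 1/7) × (1 - 1/41) = 240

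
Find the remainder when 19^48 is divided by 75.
16

Repeated squaring. Binary of 48 = 110000.
19^1 ≡ 19 (mod 75); 19^2 ≡ 61 (mod 75); 19^4 ≡ 46 (mod 75); 19^8 ≡ 16 (mod 75); 19^16 ≡ 31 (mod 75); 19^32 ≡ 61 (mod 75)
19^48 = 19^16 × 19^32 ≡ 16 (mod 75)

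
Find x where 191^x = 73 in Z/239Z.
21

Baby-step giant-step with step n = ⌈√239⌉ = 16.
Baby steps 191^j mod 239 (j:value) for j=0..15: 0:1, 1:191, 2:153, 3:65, 4:226, 5:146, 6:162, 7:111, 8:169, 9:14, 10:45, 11:230, 12:193, 13:57, 14:132, 15:117.
Giant-step multiplier: 191^(-16) ≡ 191^(238-16) = 191^222 ≡ 2 (mod 239).
Giant steps γ_i = 73·2^i mod 239: γ_0=73, γ_1=146 (in table at j=5).
x = i·n + j = 1·16 + 5 = 21.
Check: 191^21 ≡ 73 (mod 239).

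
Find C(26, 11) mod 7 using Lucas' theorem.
1

Using Lucas' theorem:
Write n=26 and k=11 in base 7:
n in base 7: [3, 5]
k in base 7: [1, 4]
C(26,11) mod 7 = ∏ C(n_i, k_i) mod 7
Digit binomials (mod 7): C(3,1) = 3; C(5,4) = 5
Product: 3 × 5 = 15 ≡ 1 (mod 7)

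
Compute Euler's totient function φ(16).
8

16 = 2^4
φ(n) = n × ∏(1 - 1/p) for each prime p dividing n
φ(16) = 16 × (1 - 1/2) = 8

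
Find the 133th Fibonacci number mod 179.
31

Matrix identity: Q^n = [[F_(n+1), F_n], [F_n, F_(n-1)]] with Q = [[1,1],[1,0]].
n = 133 = 10000101₂. Square-and-multiply, entries mod 179:
Q^1 = [[1,1],[1,0]]
Q^2 = (Q^1)² = [[2,1],[1,1]]
Q^4 = (Q^2)² = [[5,3],[3,2]]
Q^8 = (Q^4)² = [[34,21],[21,13]]
Q^16 = (Q^8)² = [[165,92],[92,73]]
Q^33 = (Q^16)²·Q = [[126,68],[68,58]]
Q^66 = (Q^33)² = [[94,161],[161,112]]
Q^133 = (Q^66)²·Q = [[82,31],[31,51]]
F_133 mod 179 = Q^133[0][1] = 31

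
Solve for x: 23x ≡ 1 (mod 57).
5

gcd(23, 57) = 1, so the inverse exists.
Extended Euclidean algorithm on (57, 23):
57 = 2 × 23 + 11  ⟹  11 = (1)·57 + (-2)·23
23 = 2 × 11 + 1  ⟹  1 = (-2)·57 + (5)·23
So (5)·23 ≡ 1 (mod 57), i.e. 23^(-1) ≡ 5 (mod 57).
Check: 23 × 5 = 115 ≡ 1 (mod 57)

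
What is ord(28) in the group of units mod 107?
106

107 is prime, so ord(28) divides φ(107) = 106.
Divisors of 106: 1, 2, 53, 106.
Repeated squaring: 28^1 ≡ 28, 28^2 ≡ 35, 28^4 ≡ 48, 28^8 ≡ 57, 28^16 ≡ 39, 28^32 ≡ 23, 28^64 ≡ 101 (mod 107).
Test 28^d mod 107 for each divisor d in increasing order:
28^1 ≡ 28
28^2 ≡ 35
28^53 = 28^32·28^16·28^4·28^1 ≡ 106
28^106 = 28^64·28^32·28^8·28^2 ≡ 1  ← first divisor giving 1
The order is 106.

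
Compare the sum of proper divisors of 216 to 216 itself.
abundant

Proper divisors of 216: sum = 1 + 2 + 3 + 4 + 6 + 8 + 9 + 12 + 18 + 24 + 27 + 36 + 54 + 72 + 108 = 384
Since 384 > 216, 216 is abundant.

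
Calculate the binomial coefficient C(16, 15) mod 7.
2

Using Lucas' theorem:
Write n=16 and k=15 in base 7:
n in base 7: [2, 2]
k in base 7: [2, 1]
C(16,15) mod 7 = ∏ C(n_i, k_i) mod 7
Digit binomials (mod 7): C(2,2) = 1; C(2,1) = 2
Product: 1 × 2 = 2 ≡ 2 (mod 7)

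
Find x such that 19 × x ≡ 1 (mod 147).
31

gcd(19, 147) = 1, so the inverse exists.
Extended Euclidean algorithm on (147, 19):
147 = 7 × 19 + 14  ⟹  14 = (1)·147 + (-7)·19
19 = 1 × 14 + 5  ⟹  5 = (-1)·147 + (8)·19
14 = 2 × 5 + 4  ⟹  4 = (3)·147 + (-23)·19
5 = 1 × 4 + 1  ⟹  1 = (-4)·147 + (31)·19
So (31)·19 ≡ 1 (mod 147), i.e. 19^(-1) ≡ 31 (mod 147).
Check: 19 × 31 = 589 ≡ 1 (mod 147)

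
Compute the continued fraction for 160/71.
[2; 3, 1, 17]

Euclidean algorithm steps:
160 = 2 × 71 + 18
71 = 3 × 18 + 17
18 = 1 × 17 + 1
17 = 17 × 1 + 0
Continued fraction: [2; 3, 1, 17]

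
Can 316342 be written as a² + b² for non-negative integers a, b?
Not possible

Factorization: 316342 = 2 × 13 × 23^3
By Fermat: n is sum of two squares iff every prime p ≡ 3 (mod 4) appears to even power.
Prime(s) ≡ 3 (mod 4) with odd exponent: [(23, 3)]
Therefore 316342 cannot be expressed as a² + b².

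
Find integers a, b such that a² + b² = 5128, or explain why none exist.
42² + 58² (a=42, b=58)

Factorization: 5128 = 2^3 × 641
By Fermat: n is sum of two squares iff every prime p ≡ 3 (mod 4) appears to even power.
All primes ≡ 3 (mod 4) appear to even power.
Search a = 0, 1, 2, … for 5128 - a² a perfect square: first hit at a = 42: 5128 - 1764 = 3364 = 58².
5128 = 42² + 58² = 1764 + 3364 ✓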